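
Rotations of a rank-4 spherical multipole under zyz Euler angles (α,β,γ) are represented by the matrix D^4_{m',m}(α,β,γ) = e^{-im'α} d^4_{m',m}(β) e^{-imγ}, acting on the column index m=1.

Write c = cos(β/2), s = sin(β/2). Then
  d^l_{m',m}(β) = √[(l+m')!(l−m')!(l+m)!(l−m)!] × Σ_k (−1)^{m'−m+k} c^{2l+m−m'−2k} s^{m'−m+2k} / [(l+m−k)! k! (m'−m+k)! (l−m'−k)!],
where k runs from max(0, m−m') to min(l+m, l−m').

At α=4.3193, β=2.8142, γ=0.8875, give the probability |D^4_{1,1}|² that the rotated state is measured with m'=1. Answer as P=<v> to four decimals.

D^4_{1,1}(4.3193,2.8142,0.8875) = e^{-i·1·4.3193}·d^4_{1,1}(2.8142)·e^{-i·1·0.8875}. Compute d first:
Half-angle: c=0.162966, s=0.986632. N=√(120·6·120·6)=720.000000
Admissible k: 0..3 (factorial args all ≥0)
  k=0: (−1)^0·720.0000/(720)·0.1630^8·0.9866^0 = +0.000000
  k=1: (−1)^1·720.0000/(48)·0.1630^6·0.9866^2 = -0.000274
  k=2: (−1)^2·720.0000/(24)·0.1630^4·0.9866^4 = +0.020051
  k=3: (−1)^3·720.0000/(72)·0.1630^2·0.9866^6 = -0.244977
d^4_{1,1}(2.8142) = +0.000000 -0.000274 +0.020051 -0.244977 = -0.225199
|D^4_{1,1}|² = |d^4_{1,1}(β)|² = (-0.225199)² = 0.050715 (the z-rotation phases have unit modulus)

P=0.0507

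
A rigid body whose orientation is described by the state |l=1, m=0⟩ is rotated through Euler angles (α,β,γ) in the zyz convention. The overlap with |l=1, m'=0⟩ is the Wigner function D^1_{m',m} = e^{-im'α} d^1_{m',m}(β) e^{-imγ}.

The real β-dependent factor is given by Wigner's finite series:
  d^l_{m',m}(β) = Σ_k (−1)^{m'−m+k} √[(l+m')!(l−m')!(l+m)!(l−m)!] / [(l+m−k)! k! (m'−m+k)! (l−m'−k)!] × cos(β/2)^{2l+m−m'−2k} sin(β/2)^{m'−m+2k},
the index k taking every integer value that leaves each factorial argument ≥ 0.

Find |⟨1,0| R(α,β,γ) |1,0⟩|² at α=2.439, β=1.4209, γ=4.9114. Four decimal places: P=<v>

D^1_{0,0}(2.439,1.4209,4.9114) = e^{-i·0·2.439}·d^1_{0,0}(1.4209)·e^{-i·0·4.9114}. Compute d first:
With c≡cos(β/2)=0.758068 and s≡sin(β/2)=0.652175, N=[1·1·1·1]^{1/2}=1.000000
Admissible k: 0..1 (factorial args all ≥0)
  k=0: (−1)^0·1.0000/(1)·0.7581^2·0.6522^0 = +0.574668
  k=1: (−1)^1·1.0000/(1)·0.7581^0·0.6522^2 = -0.425332
d^1_{0,0}(1.4209) = +0.574668 -0.425332 = +0.149336
|D^1_{0,0}|² = |d^1_{0,0}(β)|² = (+0.149336)² = 0.022301 (the z-rotation phases have unit modulus)

P=0.0223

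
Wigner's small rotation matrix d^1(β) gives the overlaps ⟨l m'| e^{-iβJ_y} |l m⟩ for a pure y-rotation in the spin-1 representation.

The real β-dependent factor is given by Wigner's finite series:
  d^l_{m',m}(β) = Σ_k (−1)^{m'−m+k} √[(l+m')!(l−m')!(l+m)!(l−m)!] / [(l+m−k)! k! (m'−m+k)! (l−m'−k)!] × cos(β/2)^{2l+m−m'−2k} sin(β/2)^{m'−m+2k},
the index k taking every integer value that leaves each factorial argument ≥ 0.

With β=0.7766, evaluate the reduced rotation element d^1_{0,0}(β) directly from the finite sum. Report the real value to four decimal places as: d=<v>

d^1_{0,0}(β=0.7766) via Wigner's sum:
Half-angle: c=0.925554, s=0.378616. N=√(1·1·1·1)=1.000000
k∈{0,1} keeps every argument non-negative
  k=0: (−1)^0·1.0000/(1)·0.9256^2·0.3786^0 = +0.856650
  k=1: (−1)^1·1.0000/(1)·0.9256^0·0.3786^2 = -0.143350
d^1_{0,0}(0.7766) = +0.856650 -0.143350 = +0.713301

d=0.7133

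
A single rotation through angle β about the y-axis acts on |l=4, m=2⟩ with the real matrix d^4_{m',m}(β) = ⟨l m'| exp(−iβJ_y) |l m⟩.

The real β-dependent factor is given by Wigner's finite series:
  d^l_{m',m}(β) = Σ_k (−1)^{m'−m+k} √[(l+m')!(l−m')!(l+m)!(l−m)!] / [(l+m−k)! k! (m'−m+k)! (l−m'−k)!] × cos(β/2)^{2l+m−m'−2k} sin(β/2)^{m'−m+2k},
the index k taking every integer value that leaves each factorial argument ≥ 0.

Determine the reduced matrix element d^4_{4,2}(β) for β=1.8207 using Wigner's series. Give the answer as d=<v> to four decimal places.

d=0.1759

d^4_{4,2}(β=1.8207) via Wigner's sum:
Half-angle: c=0.613469, s=0.789719. N=√(40320·1·720·2)=7619.763776
The bounds max(0,m−m')=0 and min(l+m,l−m')=0 give 1 term
  k=0: (−1)^2·7619.7638/(1440)·0.6135^6·0.7897^2 = +0.175906
d^4_{4,2}(1.8207) = +0.175906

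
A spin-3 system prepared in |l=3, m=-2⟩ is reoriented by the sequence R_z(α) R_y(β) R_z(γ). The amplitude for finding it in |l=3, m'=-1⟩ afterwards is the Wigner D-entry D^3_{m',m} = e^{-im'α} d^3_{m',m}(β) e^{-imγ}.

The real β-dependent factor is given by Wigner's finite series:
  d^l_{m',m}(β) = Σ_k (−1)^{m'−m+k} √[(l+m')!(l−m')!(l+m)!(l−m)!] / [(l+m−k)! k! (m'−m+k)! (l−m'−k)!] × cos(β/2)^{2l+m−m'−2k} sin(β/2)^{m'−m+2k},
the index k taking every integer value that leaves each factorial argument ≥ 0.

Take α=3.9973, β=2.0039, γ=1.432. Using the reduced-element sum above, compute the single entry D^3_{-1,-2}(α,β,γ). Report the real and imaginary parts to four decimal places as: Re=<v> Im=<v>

Re=0.3939 Im=0.2570

First d^3_{-1,-2}(β=2.0039), then the phase factors e^{-i(-1)α} and e^{-i(-2)γ}:
c=cos(2.0039/2)=0.538660, s=sin(2.0039/2)=0.842523; N=√[2·24·1·120]=75.894664
k∈{0,1} keeps every argument non-negative
  k=0: (−1)^1·75.8947/(24)·0.5387^5·0.8425^1 = -0.120825
  k=1: (−1)^2·75.8947/(12)·0.5387^3·0.8425^3 = +0.591181
d^3_{-1,-2}(2.0039) = -0.120825 +0.591181 = +0.470356
Attach z-rotation phases: D = e^{-i(-1)(3.9973)}·(+0.470356)·e^{-i(-2)(1.432)} = +0.393920+0.257024i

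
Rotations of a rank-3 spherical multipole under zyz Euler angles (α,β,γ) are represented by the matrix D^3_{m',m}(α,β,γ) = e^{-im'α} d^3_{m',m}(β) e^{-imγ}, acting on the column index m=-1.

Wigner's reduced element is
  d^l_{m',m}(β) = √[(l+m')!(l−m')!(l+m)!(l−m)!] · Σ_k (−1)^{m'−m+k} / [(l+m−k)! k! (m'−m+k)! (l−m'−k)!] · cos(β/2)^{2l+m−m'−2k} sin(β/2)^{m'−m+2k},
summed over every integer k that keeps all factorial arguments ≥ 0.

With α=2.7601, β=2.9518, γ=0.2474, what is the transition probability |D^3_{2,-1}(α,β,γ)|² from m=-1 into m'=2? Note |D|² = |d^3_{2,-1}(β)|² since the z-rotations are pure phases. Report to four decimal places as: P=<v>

P=0.0827

Split into d^3_{2,-1}(β=2.9518) × two z-phases.
c=cos(2.9518/2)=0.094754, s=sin(2.9518/2)=0.995501; N=√[120·1·2·24]=75.894664
k∈{0,1} keeps every argument non-negative
  k=0: (−1)^3·75.8947/(12)·0.0948^3·0.9955^3 = -0.005308
  k=1: (−1)^4·75.8947/(24)·0.0948^1·0.9955^5 = +0.292958
d^3_{2,-1}(2.9518) = -0.005308 +0.292958 = +0.287650
|D^3_{2,-1}|² = |d^3_{2,-1}(β)|² = (+0.287650)² = 0.082742 (the z-rotation phases have unit modulus)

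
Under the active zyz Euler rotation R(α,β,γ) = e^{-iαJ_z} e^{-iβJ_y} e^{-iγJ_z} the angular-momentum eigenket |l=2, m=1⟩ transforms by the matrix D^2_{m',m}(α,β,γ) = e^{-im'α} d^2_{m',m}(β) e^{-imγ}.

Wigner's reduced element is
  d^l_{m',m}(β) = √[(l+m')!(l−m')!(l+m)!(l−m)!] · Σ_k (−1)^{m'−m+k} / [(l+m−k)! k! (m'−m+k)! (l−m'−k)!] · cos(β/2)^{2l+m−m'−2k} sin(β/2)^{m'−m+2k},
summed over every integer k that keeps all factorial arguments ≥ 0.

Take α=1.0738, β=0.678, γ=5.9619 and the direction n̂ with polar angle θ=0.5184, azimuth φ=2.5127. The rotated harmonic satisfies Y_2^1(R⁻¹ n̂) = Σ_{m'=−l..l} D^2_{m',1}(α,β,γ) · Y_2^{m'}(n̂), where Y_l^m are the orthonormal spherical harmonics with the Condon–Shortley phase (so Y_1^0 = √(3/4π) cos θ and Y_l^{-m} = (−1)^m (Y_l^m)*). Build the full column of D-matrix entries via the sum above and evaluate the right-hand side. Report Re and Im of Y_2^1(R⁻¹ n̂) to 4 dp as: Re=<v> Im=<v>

Re=0.3458 Im=-0.1718

Need the full column D^2_{m',1} for m'=−2..2 at α=1.0738, β=0.678, γ=5.9619.
cos(β/2)=0.943088, sin(β/2)=0.332544
d^2_{-2,1}: single k=3 term ⇒ +0.069363;  D = -0.054252+0.043221i
d^2_{-1,1}: k∈[2..3] ⇒ +0.295069 -0.012229 = +0.282840;  D = +0.049443+0.278485i
d^2_{0,1}: k∈[1..2] ⇒ +0.683252 -0.084952 = +0.598300;  D = +0.567685+0.188935i
d^2_{1,1}: k∈[0..1] ⇒ +0.791058 -0.295069 = +0.495989;  D = +0.362058-0.338997i
d^2_{2,1}: single k=0 term ⇒ -0.557873;  D = +0.141001+0.539760i
Y_2^{m'}(θ=0.5184,φ=2.5127) and Σ D·Y over m':
  (-0.0543+0.0432i)·(+0.0292+0.0902i)  (+0.0494+0.2785i)·(-0.2689-0.1956i)  (+0.5677+0.1889i)·(+0.3985+0.0000i)  (+0.3621-0.3390i)·(+0.2689-0.1956i)  (+0.1410+0.5398i)·(+0.0292-0.0902i)
Y_2^1(R⁻¹ n̂) = +0.345771-0.171821i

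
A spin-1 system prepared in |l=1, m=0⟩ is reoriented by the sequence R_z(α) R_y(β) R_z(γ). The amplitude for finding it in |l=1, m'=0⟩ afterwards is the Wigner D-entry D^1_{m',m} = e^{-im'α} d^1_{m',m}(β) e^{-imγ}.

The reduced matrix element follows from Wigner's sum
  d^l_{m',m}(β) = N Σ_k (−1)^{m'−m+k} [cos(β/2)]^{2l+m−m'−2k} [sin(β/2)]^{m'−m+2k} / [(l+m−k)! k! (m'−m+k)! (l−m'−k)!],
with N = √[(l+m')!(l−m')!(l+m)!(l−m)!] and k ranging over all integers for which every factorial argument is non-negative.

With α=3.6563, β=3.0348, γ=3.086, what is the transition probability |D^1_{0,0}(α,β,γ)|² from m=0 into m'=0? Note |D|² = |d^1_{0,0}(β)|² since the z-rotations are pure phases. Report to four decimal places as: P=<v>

D^1_{0,0}(3.6563,3.0348,3.086) = e^{-i·0·3.6563}·d^1_{0,0}(3.0348)·e^{-i·0·3.086}. Compute d first:
Half-angle: c=0.053371, s=0.998575. N=√(1·1·1·1)=1.000000
Admissible k: 0..1 (factorial args all ≥0)
  k=0: (−1)^0·1.0000/(1)·0.0534^2·0.9986^0 = +0.002848
  k=1: (−1)^1·1.0000/(1)·0.0534^0·0.9986^2 = -0.997152
d^1_{0,0}(3.0348) = +0.002848 -0.997152 = -0.994303
|D^1_{0,0}|² = |d^1_{0,0}(β)|² = (-0.994303)² = 0.988639 (the z-rotation phases have unit modulus)

P=0.9886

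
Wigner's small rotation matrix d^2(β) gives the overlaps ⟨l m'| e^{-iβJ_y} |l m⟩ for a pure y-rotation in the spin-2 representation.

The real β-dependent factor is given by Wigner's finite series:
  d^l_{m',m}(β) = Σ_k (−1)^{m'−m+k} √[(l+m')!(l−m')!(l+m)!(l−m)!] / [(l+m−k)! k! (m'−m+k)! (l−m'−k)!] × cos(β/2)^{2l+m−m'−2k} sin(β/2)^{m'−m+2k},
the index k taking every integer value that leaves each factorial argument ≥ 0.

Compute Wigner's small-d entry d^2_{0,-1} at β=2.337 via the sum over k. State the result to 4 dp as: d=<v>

d^2_{0,-1}(β=2.337) via Wigner's sum:
Half-angle: c=0.391532, s=0.920164. N=√(2·2·1·6)=4.898979
The bounds max(0,m−m')=0 and min(l+m,l−m')=1 give 2 terms
  k=0: (−1)^1·4.8990/(2)·0.3915^3·0.9202^1 = -0.135283
  k=1: (−1)^2·4.8990/(2)·0.3915^1·0.9202^3 = +0.747205
d^2_{0,-1}(2.337) = -0.135283 +0.747205 = +0.611921

d=0.6119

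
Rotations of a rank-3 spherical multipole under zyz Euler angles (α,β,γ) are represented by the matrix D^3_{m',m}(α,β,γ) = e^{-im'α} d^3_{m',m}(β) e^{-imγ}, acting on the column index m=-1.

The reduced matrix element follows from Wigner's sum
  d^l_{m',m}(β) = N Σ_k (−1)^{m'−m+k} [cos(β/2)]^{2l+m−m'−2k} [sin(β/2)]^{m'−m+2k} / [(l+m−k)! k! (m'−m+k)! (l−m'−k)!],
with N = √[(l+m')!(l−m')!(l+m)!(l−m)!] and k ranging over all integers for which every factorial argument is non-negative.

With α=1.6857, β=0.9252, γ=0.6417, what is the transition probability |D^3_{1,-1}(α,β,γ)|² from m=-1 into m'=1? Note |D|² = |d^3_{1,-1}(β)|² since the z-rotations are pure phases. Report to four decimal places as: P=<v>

P=0.2706

D^3_{1,-1}(1.6857,0.9252,0.6417) = e^{-i·1·1.6857}·d^3_{1,-1}(0.9252)·e^{-i·-1·0.6417}. Compute d first:
Half-angle: c=0.894895, s=0.446276. N=√(24·2·2·24)=48.000000
The bounds max(0,m−m')=0 and min(l+m,l−m')=2 give 3 terms
  k=0: (−1)^2·48.0000/(8)·0.8949^4·0.4463^2 = +0.766386
  k=1: (−1)^3·48.0000/(6)·0.8949^2·0.4463^4 = -0.254126
  k=2: (−1)^4·48.0000/(48)·0.8949^0·0.4463^6 = +0.007900
d^3_{1,-1}(0.9252) = +0.766386 -0.254126 +0.007900 = +0.520160
|D^3_{1,-1}|² = |d^3_{1,-1}(β)|² = (+0.520160)² = 0.270566 (the z-rotation phases have unit modulus)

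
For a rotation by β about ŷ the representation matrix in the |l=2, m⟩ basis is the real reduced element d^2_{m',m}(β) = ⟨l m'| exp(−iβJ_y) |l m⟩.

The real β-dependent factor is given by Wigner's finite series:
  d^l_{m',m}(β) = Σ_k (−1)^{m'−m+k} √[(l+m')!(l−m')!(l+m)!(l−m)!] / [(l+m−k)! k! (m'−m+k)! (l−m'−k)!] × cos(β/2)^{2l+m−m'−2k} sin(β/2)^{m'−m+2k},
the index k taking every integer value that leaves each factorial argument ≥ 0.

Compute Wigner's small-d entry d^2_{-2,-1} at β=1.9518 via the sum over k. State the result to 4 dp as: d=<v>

d^2_{-2,-1}(β=1.9518) via Wigner's sum:
Half-angle: c=0.560423, s=0.828207. N=√(1·24·1·6)=12.000000
k: max(0,(-1)−(-2))=1 … min(2+(-1),2−(-2))=1
  k=1: (−1)^0·12.0000/(6)·0.5604^3·0.8282^1 = +0.291552
d^2_{-2,-1}(1.9518) = +0.291552

d=0.2916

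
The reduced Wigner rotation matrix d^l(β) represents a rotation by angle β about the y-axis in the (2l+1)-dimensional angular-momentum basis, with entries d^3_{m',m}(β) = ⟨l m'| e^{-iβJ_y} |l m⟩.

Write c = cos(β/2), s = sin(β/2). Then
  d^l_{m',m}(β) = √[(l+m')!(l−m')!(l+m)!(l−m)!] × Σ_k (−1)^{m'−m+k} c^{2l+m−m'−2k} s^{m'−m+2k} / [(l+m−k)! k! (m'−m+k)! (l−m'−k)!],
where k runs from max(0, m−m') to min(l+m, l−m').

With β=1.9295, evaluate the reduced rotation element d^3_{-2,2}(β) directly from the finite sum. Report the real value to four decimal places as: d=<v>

d^3_{-2,2}(β=1.9295) via Wigner's sum:
With c≡cos(β/2)=0.569622 and s≡sin(β/2)=0.821907, N=[1·120·120·1]^{1/2}=120.000000
k∈{4,5} keeps every argument non-negative
  k=4: (−1)^0·120.0000/(24)·0.5696^2·0.8219^4 = +0.740344
  k=5: (−1)^1·120.0000/(120)·0.5696^0·0.8219^6 = -0.308272
d^3_{-2,2}(1.9295) = +0.740344 -0.308272 = +0.432072

d=0.4321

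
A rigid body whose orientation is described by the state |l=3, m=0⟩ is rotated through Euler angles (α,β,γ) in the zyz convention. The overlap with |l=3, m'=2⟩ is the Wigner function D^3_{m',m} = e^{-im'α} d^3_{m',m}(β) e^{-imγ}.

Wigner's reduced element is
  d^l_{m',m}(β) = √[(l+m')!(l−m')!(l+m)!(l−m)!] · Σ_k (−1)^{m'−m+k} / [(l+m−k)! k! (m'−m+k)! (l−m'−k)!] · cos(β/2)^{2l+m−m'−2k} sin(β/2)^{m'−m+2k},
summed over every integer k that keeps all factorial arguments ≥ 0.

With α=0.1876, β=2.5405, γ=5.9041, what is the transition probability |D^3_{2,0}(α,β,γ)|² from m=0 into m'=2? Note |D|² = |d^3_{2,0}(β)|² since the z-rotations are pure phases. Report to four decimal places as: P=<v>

P=0.1305

First d^3_{2,0}(β=2.5405), then the phase factors e^{-i(2)α} and e^{-i(0)γ}:
Half-angle: c=0.296042, s=0.955175. N=√(120·1·6·6)=65.726707
k∈{0,1} keeps every argument non-negative
  k=0: (−1)^2·65.7267/(12)·0.2960^4·0.9552^2 = +0.038383
  k=1: (−1)^3·65.7267/(12)·0.2960^2·0.9552^4 = -0.399576
d^3_{2,0}(2.5405) = +0.038383 -0.399576 = -0.361193
|D^3_{2,0}|² = |d^3_{2,0}(β)|² = (-0.361193)² = 0.130460 (the z-rotation phases have unit modulus)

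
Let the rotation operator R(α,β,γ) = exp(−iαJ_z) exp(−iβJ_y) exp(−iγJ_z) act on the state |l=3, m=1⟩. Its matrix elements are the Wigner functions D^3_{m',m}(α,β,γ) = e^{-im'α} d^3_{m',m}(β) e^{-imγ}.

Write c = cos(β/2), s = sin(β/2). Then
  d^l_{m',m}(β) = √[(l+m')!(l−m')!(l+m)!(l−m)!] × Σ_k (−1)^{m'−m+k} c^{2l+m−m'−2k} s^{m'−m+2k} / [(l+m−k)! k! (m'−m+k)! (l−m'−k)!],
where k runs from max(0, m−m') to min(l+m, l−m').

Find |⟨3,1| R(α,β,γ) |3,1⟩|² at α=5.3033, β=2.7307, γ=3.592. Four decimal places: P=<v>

P=0.0467

First d^3_{1,1}(β=2.7307), then the phase factors e^{-i(1)α} and e^{-i(1)γ}:
With c≡cos(β/2)=0.204004 and s≡sin(β/2)=0.978970, N=[24·2·24·2]^{1/2}=48.000000
The bounds max(0,m−m')=0 and min(l+m,l−m')=2 give 3 terms
  k=0: (−1)^0·48.0000/(48)·0.2040^6·0.9790^0 = +0.000072
  k=1: (−1)^1·48.0000/(6)·0.2040^4·0.9790^2 = -0.013280
  k=2: (−1)^2·48.0000/(8)·0.2040^2·0.9790^4 = +0.229354
d^3_{1,1}(2.7307) = +0.000072 -0.013280 +0.229354 = +0.216147
|D^3_{1,1}|² = |d^3_{1,1}(β)|² = (+0.216147)² = 0.046719 (the z-rotation phases have unit modulus)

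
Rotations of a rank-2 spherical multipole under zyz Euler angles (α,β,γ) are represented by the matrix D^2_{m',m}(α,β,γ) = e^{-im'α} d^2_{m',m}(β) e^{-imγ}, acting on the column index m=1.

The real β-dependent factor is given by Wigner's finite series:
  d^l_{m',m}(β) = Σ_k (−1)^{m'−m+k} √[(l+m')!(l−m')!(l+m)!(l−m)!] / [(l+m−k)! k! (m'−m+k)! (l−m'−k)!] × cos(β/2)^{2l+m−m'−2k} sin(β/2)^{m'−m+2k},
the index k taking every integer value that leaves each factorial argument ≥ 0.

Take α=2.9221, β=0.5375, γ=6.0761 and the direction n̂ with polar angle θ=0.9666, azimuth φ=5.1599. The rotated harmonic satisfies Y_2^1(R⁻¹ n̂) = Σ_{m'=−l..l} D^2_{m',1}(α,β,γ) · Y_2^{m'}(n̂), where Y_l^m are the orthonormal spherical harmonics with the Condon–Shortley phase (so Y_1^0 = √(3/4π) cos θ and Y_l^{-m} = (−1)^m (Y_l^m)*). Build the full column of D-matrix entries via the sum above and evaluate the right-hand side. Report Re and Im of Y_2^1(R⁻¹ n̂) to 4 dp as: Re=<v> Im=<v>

Need the full column D^2_{m',1} for m'=−2..2 at α=2.9221, β=0.5375, γ=6.0761.
cos(β/2)=0.964104, sin(β/2)=0.265527
d^2_{-2,1}: single k=3 term ⇒ +0.036098;  D = +0.035131-0.008296i
d^2_{-1,1}: k∈[2..3] ⇒ +0.196600 -0.004971 = +0.191630;  D = -0.191615+0.002378i
d^2_{0,1}: k∈[1..2] ⇒ +0.582847 -0.044210 = +0.538637;  D = +0.527128+0.110748i
d^2_{1,1}: k∈[0..1] ⇒ +0.863962 -0.196600 = +0.667362;  D = -0.607557-0.276126i
d^2_{2,1}: single k=0 term ⇒ -0.475893;  D = -0.379979-0.286513i
Y_2^{m'}(θ=0.9666,φ=5.1599) and Σ D·Y over m':
  (+0.0351-0.0083i)·(-0.1636+0.2041i)  (-0.1916+0.0024i)·(+0.1563+0.3256i)  (+0.5271+0.1107i)·(-0.0100+0.0000i)  (-0.6076-0.2761i)·(-0.1563+0.3256i)  (-0.3800-0.2865i)·(-0.1636-0.2041i)
Y_2^1(R⁻¹ n̂) = +0.148504-0.084836i

Re=0.1485 Im=-0.0848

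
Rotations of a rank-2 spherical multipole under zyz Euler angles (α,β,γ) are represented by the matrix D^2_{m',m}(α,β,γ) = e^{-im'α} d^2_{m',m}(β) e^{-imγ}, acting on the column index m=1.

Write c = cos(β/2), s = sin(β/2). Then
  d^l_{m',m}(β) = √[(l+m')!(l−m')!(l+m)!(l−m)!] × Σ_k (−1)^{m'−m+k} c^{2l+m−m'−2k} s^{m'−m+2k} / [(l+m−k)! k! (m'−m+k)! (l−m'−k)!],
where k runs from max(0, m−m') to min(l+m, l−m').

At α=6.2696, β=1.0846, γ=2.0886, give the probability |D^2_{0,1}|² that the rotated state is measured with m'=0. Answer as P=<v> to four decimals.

D^2_{0,1}(6.2696,1.0846,2.0886) = e^{-i·0·6.2696}·d^2_{0,1}(1.0846)·e^{-i·1·2.0886}. Compute d first:
With c≡cos(β/2)=0.856524 and s≡sin(β/2)=0.516107, N=[2·2·6·1]^{1/2}=4.898979
Admissible k: 1..2 (factorial args all ≥0)
  k=1: (−1)^0·4.8990/(2)·0.8565^3·0.5161^1 = +0.794391
  k=2: (−1)^1·4.8990/(2)·0.8565^1·0.5161^3 = -0.288427
d^2_{0,1}(1.0846) = +0.794391 -0.288427 = +0.505964
|D^2_{0,1}|² = |d^2_{0,1}(β)|² = (+0.505964)² = 0.256000 (the z-rotation phases have unit modulus)

P=0.2560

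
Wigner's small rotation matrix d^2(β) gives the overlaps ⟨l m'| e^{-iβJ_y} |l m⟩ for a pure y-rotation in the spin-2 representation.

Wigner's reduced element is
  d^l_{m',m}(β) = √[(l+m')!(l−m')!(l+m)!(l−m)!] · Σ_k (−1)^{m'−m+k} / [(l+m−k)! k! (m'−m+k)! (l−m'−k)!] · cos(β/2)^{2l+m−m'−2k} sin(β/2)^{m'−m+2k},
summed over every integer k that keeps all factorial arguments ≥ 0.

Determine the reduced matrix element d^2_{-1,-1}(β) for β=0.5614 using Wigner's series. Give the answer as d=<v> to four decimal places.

d=0.6398

d^2_{-1,-1}(β=0.5614) via Wigner's sum:
c=cos(0.5614/2)=0.960862, s=sin(0.5614/2)=0.277028; N=√[1·6·1·6]=6.000000
k: max(0,(-1)−(-1))=0 … min(2+(-1),2−(-1))=1
  k=0: (−1)^0·6.0000/(6)·0.9609^4·0.2770^0 = +0.852400
  k=1: (−1)^1·6.0000/(2)·0.9609^2·0.2770^2 = -0.212565
d^2_{-1,-1}(0.5614) = +0.852400 -0.212565 = +0.639836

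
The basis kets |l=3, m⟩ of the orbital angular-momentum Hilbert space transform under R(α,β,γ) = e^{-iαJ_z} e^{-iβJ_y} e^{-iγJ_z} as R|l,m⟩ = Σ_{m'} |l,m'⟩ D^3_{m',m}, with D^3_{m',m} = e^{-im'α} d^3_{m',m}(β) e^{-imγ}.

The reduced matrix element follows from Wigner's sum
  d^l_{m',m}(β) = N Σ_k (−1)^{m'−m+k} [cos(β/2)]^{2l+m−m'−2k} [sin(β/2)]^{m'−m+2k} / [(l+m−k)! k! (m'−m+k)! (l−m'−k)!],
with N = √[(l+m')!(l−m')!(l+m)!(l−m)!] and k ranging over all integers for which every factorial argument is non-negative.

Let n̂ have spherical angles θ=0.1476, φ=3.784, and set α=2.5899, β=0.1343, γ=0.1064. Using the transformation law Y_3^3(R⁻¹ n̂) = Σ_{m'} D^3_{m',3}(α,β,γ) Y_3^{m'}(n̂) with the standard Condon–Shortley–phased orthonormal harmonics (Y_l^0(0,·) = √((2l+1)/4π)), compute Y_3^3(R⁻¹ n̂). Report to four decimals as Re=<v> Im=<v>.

Need the full column D^3_{m',3} for m'=−3..3 at α=2.5899, β=0.1343, γ=0.1064.
cos(β/2)=0.997746, sin(β/2)=0.067100
d^3_{-3,3}: single k=6 term ⇒ +0.000000;  D = +0.000000+0.000000i
d^3_{-2,3}: single k=5 term ⇒ +0.000003;  D = +0.000000-0.000003i
d^3_{-1,3}: single k=4 term ⇒ +0.000078;  D = -0.000050+0.000060i
d^3_{0,3}: single k=3 term ⇒ +0.001342;  D = +0.001274-0.000421i
d^3_{1,3}: single k=2 term ⇒ +0.017281;  D = -0.016816-0.003982i
d^3_{2,3}: single k=1 term ⇒ +0.162516;  D = +0.115055+0.114777i
d^3_{3,3}: single k=0 term ⇒ +0.986554;  D = -0.229634-0.959456i
Y_3^{m'}(θ=0.1476,φ=3.784) and Σ D·Y over m':
  (+0.0000+0.0000i)·(+0.0005+0.0012i)  (+0.0000-0.0000i)·(+0.0062-0.0210i)  (-0.0001+0.0001i)·(-0.1481+0.1108i)  (+0.0013-0.0004i)·(+0.6983+0.0000i)  (-0.0168-0.0040i)·(+0.1481+0.1108i)  (+0.1151+0.1148i)·(+0.0062+0.0210i)  (-0.2296-0.9595i)·(-0.0005+0.0012i)
Y_3^3(R⁻¹ n̂) = -0.001557+0.000518i

Re=-0.0016 Im=0.0005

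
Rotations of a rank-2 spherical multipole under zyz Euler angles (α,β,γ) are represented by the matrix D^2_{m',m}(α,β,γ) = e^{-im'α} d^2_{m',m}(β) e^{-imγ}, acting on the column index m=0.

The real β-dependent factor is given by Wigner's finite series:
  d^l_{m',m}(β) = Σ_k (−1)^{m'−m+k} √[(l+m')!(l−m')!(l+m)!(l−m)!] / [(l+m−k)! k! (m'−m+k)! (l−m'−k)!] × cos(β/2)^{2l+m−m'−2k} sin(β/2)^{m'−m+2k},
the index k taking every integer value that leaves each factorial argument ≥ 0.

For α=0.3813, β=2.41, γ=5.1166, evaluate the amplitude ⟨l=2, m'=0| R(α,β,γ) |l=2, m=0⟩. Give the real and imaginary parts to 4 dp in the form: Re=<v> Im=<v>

Re=0.3306 Im=0.0000

First d^2_{0,0}(β=2.41), then the phase factors e^{-i(0)α} and e^{-i(0)γ}:
c=cos(2.41/2)=0.357693, s=sin(2.41/2)=0.933839; N=√[2·2·2·2]=4.000000
k∈{0,1,2} keeps every argument non-negative
  k=0: (−1)^0·4.0000/(4)·0.3577^4·0.9338^0 = +0.016370
  k=1: (−1)^1·4.0000/(1)·0.3577^2·0.9338^2 = -0.446298
  k=2: (−1)^2·4.0000/(4)·0.3577^0·0.9338^4 = +0.760481
d^2_{0,0}(2.41) = +0.016370 -0.446298 +0.760481 = +0.330553
Phases: e^{-i·(0)·0.3813}=+1.000000+0.000000i, e^{-i·(0)·5.1166}=+1.000000+0.000000i ⇒ D=+0.330553+0.000000i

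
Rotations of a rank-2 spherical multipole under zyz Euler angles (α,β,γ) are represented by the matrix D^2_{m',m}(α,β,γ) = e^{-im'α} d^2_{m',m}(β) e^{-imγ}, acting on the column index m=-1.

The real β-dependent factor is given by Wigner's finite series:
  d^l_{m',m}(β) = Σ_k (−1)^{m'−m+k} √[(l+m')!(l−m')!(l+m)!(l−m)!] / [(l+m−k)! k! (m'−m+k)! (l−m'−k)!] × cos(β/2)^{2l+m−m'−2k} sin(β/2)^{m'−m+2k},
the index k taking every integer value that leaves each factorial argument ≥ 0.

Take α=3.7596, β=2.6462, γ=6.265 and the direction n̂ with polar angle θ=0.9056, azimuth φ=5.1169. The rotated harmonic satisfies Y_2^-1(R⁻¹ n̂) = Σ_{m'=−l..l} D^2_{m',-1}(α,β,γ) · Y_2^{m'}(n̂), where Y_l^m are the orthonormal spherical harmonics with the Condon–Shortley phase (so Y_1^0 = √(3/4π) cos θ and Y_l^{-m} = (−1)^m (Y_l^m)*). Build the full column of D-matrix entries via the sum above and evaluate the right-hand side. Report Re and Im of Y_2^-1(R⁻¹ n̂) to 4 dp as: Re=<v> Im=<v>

Re=0.1627 Im=0.2726

Need the full column D^2_{m',-1} for m'=−2..2 at α=3.7596, β=2.6462, γ=6.265.
cos(β/2)=0.245171, sin(β/2)=0.969480
d^2_{-2,-1}: single k=1 term ⇒ +0.028574;  D = +0.009878+0.026813i
d^2_{-1,-1}: k∈[0..1] ⇒ +0.003613 -0.169488 = -0.165874;  D = +0.136919+0.093635i
d^2_{0,-1}: k∈[0..1] ⇒ -0.034996 +0.547219 = +0.512223;  D = +0.512138-0.009314i
d^2_{1,-1}: k∈[0..1] ⇒ +0.169488 -0.883395 = -0.713908;  D = +0.574241-0.424159i
d^2_{2,-1}: single k=0 term ⇒ -0.446803;  D = -0.139105+0.424597i
Y_2^{m'}(θ=0.9056,φ=5.1169) and Σ D·Y over m':
  (+0.0099+0.0268i)·(-0.1650+0.1730i)  (+0.1369+0.0936i)·(+0.1477+0.3449i)  (+0.5121-0.0093i)·(+0.0451+0.0000i)  (+0.5742-0.4242i)·(-0.1477+0.3449i)  (-0.1391+0.4246i)·(-0.1650-0.1730i)
Y_2^-1(R⁻¹ n̂) = +0.162654+0.272582i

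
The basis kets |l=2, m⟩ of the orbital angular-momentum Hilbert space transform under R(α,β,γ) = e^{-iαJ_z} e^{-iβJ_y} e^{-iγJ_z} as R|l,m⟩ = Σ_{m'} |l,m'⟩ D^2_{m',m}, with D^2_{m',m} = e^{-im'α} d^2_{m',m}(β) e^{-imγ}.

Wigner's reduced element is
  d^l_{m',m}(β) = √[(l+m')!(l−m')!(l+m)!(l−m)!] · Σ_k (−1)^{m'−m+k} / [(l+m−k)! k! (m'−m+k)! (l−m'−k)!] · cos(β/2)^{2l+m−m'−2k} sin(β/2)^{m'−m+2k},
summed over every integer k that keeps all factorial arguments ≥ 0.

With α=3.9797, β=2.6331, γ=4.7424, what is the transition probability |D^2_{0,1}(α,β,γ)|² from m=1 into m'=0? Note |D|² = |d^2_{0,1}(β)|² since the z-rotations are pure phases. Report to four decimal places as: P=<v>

P=0.2713

Split into d^2_{0,1}(β=2.6331) × two z-phases.
Half-angle: c=0.251516, s=0.967853. N=√(2·2·6·1)=4.898979
Admissible k: 1..2 (factorial args all ≥0)
  k=1: (−1)^0·4.8990/(2)·0.2515^3·0.9679^1 = +0.037721
  k=2: (−1)^1·4.8990/(2)·0.2515^1·0.9679^3 = -0.558560
d^2_{0,1}(2.6331) = +0.037721 -0.558560 = -0.520839
|D^2_{0,1}|² = |d^2_{0,1}(β)|² = (-0.520839)² = 0.271273 (the z-rotation phases have unit modulus)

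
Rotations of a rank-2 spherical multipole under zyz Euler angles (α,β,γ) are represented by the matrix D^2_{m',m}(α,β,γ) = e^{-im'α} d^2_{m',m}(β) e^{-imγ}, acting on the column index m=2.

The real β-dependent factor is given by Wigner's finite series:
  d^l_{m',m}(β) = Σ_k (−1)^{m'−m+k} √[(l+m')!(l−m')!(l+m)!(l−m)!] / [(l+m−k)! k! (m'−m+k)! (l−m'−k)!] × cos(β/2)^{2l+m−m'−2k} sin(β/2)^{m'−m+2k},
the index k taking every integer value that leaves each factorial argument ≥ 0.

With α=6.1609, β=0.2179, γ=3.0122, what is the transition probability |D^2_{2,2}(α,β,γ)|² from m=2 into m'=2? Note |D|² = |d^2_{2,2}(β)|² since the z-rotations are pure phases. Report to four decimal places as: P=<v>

D^2_{2,2}(6.1609,0.2179,3.0122) = e^{-i·2·6.1609}·d^2_{2,2}(0.2179)·e^{-i·2·3.0122}. Compute d first:
Half-angle: c=0.994071, s=0.108735. N=√(24·1·24·1)=24.000000
k∈{0} keeps every argument non-negative
  k=0: (−1)^0·24.0000/(24)·0.9941^4·0.1087^0 = +0.976493
d^2_{2,2}(0.2179) = +0.976493
|D^2_{2,2}|² = |d^2_{2,2}(β)|² = (+0.976493)² = 0.953539 (the z-rotation phases have unit modulus)

P=0.9535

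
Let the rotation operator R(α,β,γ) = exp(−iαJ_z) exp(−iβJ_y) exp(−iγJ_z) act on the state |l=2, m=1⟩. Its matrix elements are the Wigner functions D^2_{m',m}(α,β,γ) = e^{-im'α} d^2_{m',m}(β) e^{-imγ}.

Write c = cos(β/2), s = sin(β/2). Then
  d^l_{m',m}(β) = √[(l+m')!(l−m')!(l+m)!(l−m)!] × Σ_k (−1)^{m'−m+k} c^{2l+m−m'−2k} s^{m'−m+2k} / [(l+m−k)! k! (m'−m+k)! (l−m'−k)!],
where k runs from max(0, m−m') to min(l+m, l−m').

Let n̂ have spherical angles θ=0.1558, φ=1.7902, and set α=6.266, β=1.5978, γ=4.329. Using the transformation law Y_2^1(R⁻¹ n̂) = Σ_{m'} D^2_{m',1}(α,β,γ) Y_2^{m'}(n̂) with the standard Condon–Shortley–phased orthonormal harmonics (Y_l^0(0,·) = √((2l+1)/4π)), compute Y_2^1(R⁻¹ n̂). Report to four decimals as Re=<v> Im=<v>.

Need the full column D^2_{m',1} for m'=−2..2 at α=6.266, β=1.5978, γ=4.329.
cos(β/2)=0.697495, sin(β/2)=0.716589
d^2_{-2,1}: single k=3 term ⇒ +0.513313;  D = -0.175540+0.482365i
d^2_{-1,1}: k∈[2..3] ⇒ +0.749453 -0.263682 = +0.485771;  D = -0.173942+0.453561i
d^2_{0,1}: k∈[1..2] ⇒ +0.595621 -0.628677 = -0.033057;  D = +0.012365-0.030657i
d^2_{1,1}: k∈[0..1] ⇒ +0.236682 -0.749453 = -0.512771;  D = +0.199954-0.472179i
d^2_{2,1}: single k=0 term ⇒ -0.486322;  D = +0.197308-0.444499i
Y_2^{m'}(θ=0.1558,φ=1.7902) and Σ D·Y over m':
  (-0.1755+0.4824i)·(-0.0084+0.0040i)  (-0.1739+0.4536i)·(-0.0258-0.1156i)  (+0.0124-0.0307i)·(+0.6080+0.0000i)  (+0.2000-0.4722i)·(+0.0258-0.1156i)  (+0.1973-0.4445i)·(-0.0084-0.0040i)
Y_2^1(R⁻¹ n̂) = +0.011158-0.047299i

Re=0.0112 Im=-0.0473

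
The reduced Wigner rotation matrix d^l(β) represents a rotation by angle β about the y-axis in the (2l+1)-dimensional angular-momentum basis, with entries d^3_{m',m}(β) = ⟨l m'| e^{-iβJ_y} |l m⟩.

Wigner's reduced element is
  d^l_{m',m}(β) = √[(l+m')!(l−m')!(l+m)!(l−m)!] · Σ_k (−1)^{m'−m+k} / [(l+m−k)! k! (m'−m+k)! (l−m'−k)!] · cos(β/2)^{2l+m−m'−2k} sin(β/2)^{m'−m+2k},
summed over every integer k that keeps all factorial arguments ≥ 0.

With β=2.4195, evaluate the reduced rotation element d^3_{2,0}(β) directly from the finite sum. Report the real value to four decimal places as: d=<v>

d^3_{2,0}(β=2.4195) via Wigner's sum:
c=cos(2.4195/2)=0.353253, s=sin(2.4195/2)=0.935528; N=√[120·1·6·6]=65.726707
k: max(0,(0)−(2))=0 … min(3+(0),3−(2))=1
  k=0: (−1)^2·65.7267/(12)·0.3533^4·0.9355^2 = +0.074648
  k=1: (−1)^3·65.7267/(12)·0.3533^2·0.9355^4 = -0.523552
d^3_{2,0}(2.4195) = +0.074648 -0.523552 = -0.448904

d=-0.4489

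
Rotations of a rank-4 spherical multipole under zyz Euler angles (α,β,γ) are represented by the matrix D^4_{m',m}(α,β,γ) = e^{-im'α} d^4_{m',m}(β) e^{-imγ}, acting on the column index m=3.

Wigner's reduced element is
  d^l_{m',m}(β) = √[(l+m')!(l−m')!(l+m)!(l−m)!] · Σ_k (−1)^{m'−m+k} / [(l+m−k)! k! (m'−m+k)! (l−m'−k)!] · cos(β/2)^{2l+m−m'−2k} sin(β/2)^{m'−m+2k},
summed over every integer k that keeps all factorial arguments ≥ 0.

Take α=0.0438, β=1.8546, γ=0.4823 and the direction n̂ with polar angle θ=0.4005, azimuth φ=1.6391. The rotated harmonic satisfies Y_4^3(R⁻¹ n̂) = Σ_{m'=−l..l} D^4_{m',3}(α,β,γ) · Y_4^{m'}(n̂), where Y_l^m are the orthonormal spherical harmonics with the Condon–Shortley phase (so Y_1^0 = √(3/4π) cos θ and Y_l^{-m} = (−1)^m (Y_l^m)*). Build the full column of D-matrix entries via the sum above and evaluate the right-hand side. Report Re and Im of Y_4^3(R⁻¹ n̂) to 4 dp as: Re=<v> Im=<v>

Need the full column D^4_{m',3} for m'=−4..4 at α=0.0438, β=1.8546, γ=0.4823.
cos(β/2)=0.599996, sin(β/2)=0.800003
d^4_{-4,3}: single k=7 term ⇒ +0.355905;  D = +0.104870-0.340104i
d^4_{-3,3}: k∈[6..7] ⇒ +0.660609 -0.167777 = +0.492832;  D = +0.124456-0.476858i
d^4_{-2,3}: k∈[5..6] ⇒ +0.794490 -0.470818 = +0.323672;  D = +0.067946-0.316460i
d^4_{-1,3}: k∈[4..5] ⇒ +0.702230 -0.749060 = -0.046830;  D = -0.007817+0.046173i
d^4_{0,3}: k∈[3..4] ⇒ +0.471065 -0.837466 = -0.366401;  D = -0.045280+0.363592i
d^4_{1,3}: k∈[2..3] ⇒ +0.236998 -0.702230 = -0.465232;  D = -0.037224+0.463740i
d^4_{2,3}: k∈[1..2] ⇒ +0.083791 -0.446892 = -0.363101;  D = -0.013176+0.362862i
d^4_{3,3}: k∈[0..1] ⇒ +0.016795 -0.209012 = -0.192217;  D = +0.001442+0.192212i
d^4_{4,3}: single k=0 term ⇒ -0.063340;  D = +0.003248+0.063256i
Y_4^{m'}(θ=0.4005,φ=1.6391) and Σ D·Y over m':
  (+0.1049-0.3401i)·(+0.0098-0.0028i)  (+0.1245-0.4769i)·(+0.0139+0.0669i)  (+0.0679-0.3165i)·(-0.2487+0.0342i)  (-0.0078+0.0462i)·(-0.0340-0.4975i)  (-0.0453+0.3636i)·(+0.2886+0.0000i)  (-0.0372+0.4637i)·(+0.0340-0.4975i)  (-0.0132+0.3629i)·(-0.2487-0.0342i)  (+0.0014+0.1922i)·(-0.0139+0.0669i)  (+0.0032+0.0633i)·(+0.0098+0.0028i)
Y_4^3(R⁻¹ n̂) = +0.269918+0.128914i

Re=0.2699 Im=0.1289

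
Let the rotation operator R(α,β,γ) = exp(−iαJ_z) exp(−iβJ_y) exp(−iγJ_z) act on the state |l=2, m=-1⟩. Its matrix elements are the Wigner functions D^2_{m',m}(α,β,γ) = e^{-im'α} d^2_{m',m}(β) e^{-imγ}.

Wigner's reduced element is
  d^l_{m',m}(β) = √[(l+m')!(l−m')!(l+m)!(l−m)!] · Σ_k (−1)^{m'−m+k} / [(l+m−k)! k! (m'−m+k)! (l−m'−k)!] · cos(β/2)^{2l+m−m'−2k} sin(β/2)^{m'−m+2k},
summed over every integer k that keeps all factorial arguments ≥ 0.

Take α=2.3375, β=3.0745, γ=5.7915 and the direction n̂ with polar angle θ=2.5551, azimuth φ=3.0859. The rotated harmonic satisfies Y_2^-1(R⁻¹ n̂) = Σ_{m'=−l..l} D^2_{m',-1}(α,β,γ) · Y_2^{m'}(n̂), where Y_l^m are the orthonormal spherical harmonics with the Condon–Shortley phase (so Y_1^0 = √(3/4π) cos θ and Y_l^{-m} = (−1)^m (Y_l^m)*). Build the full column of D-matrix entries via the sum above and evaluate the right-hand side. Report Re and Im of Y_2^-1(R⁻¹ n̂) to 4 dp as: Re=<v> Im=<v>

Need the full column D^2_{m',-1} for m'=−2..2 at α=2.3375, β=3.0745, γ=5.7915.
cos(β/2)=0.033540, sin(β/2)=0.999437
d^2_{-2,-1}: single k=1 term ⇒ +0.000075;  D = -0.000038-0.000065i
d^2_{-1,-1}: k∈[0..1] ⇒ +0.000001 -0.003371 = -0.003370;  D = +0.000915-0.003243i
d^2_{0,-1}: k∈[0..1] ⇒ -0.000092 +0.082017 = +0.081925;  D = +0.072220-0.038678i
d^2_{1,-1}: k∈[0..1] ⇒ +0.003371 -0.997751 = -0.994380;  D = +0.946249+0.305623i
d^2_{2,-1}: single k=0 term ⇒ -0.066967;  D = -0.029387-0.060174i
Y_2^{m'}(θ=2.5551,φ=3.0859) and Σ D·Y over m':
  (-0.0000-0.0001i)·(+0.1176+0.0132i)  (+0.0009-0.0032i)·(+0.3556+0.0198i)  (+0.0722-0.0387i)·(+0.3410+0.0000i)  (+0.9462+0.3056i)·(-0.3556+0.0198i)  (-0.0294-0.0602i)·(+0.1176-0.0132i)
Y_2^-1(R⁻¹ n̂) = -0.321741-0.110930i

Re=-0.3217 Im=-0.1109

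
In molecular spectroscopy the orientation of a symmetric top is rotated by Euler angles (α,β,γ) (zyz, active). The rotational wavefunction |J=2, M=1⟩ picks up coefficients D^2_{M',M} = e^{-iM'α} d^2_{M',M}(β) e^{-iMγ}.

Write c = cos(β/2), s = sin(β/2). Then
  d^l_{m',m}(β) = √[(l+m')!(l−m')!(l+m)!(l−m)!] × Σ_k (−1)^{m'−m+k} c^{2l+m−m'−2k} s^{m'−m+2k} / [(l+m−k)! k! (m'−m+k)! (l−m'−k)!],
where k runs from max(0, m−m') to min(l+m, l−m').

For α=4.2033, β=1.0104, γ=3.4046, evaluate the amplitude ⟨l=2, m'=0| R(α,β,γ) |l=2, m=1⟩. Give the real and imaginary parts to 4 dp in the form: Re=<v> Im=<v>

Re=-0.5324 Im=0.1434

D^2_{0,1}(4.2033,1.0104,3.4046) = e^{-i·0·4.2033}·d^2_{0,1}(1.0104)·e^{-i·1·3.4046}. Compute d first:
With c≡cos(β/2)=0.875078 and s≡sin(β/2)=0.483982, N=[2·2·6·1]^{1/2}=4.898979
Admissible k: 1..2 (factorial args all ≥0)
  k=1: (−1)^0·4.8990/(2)·0.8751^3·0.4840^1 = +0.794411
  k=2: (−1)^1·4.8990/(2)·0.8751^1·0.4840^3 = -0.243003
d^2_{0,1}(1.0104) = +0.794411 -0.243003 = +0.551408
D = (+1.000000+0.000000i)·(+0.551408)·(-0.965612+0.259986i) = -0.532446+0.143358i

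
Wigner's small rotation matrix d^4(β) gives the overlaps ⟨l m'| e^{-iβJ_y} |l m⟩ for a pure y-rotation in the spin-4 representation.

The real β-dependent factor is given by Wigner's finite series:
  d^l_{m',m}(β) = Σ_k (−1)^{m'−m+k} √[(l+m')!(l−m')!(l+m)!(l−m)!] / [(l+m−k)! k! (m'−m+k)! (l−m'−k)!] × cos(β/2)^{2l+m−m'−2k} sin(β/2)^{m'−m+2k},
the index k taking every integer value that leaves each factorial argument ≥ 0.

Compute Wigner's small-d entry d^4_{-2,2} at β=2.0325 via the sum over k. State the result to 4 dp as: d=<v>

d^4_{-2,2}(β=2.0325) via Wigner's sum:
c=cos(2.0325/2)=0.526558, s=sin(2.0325/2)=0.850139; N=√[2·720·720·2]=1440.000000
Admissible k: 4..6 (factorial args all ≥0)
  k=4: (−1)^0·1440.0000/(96)·0.5266^4·0.8501^4 = +0.602332
  k=5: (−1)^1·1440.0000/(120)·0.5266^2·0.8501^6 = -1.256071
  k=6: (−1)^2·1440.0000/(1440)·0.5266^0·0.8501^8 = +0.272848
d^4_{-2,2}(2.0325) = +0.602332 -1.256071 +0.272848 = -0.380891

d=-0.3809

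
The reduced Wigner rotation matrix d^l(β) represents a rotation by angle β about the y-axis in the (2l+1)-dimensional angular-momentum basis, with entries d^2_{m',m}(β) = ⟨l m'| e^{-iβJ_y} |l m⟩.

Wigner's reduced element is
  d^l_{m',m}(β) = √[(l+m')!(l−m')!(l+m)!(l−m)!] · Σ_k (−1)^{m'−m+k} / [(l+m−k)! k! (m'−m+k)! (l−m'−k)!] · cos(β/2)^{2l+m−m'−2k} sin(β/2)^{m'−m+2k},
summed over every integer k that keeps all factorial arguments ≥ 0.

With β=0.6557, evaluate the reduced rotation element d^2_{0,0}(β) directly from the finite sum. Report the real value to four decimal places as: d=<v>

d^2_{0,0}(β=0.6557) via Wigner's sum:
c=cos(0.6557/2)=0.946737, s=sin(0.6557/2)=0.322008; N=√[2·2·2·2]=4.000000
k∈{0,1,2} keeps every argument non-negative
  k=0: (−1)^0·4.0000/(4)·0.9467^4·0.3220^0 = +0.803373
  k=1: (−1)^1·4.0000/(1)·0.9467^2·0.3220^2 = -0.371751
  k=2: (−1)^2·4.0000/(4)·0.9467^0·0.3220^4 = +0.010751
d^2_{0,0}(0.6557) = +0.803373 -0.371751 +0.010751 = +0.442373

d=0.4424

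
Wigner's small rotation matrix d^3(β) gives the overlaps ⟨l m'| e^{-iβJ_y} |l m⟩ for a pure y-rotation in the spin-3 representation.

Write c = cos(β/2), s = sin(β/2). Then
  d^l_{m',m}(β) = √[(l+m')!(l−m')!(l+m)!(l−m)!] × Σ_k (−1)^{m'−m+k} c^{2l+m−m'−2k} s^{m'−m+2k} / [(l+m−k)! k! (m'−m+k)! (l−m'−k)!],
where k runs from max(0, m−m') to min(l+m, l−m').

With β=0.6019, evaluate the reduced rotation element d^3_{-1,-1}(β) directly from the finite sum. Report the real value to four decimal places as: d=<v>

d^3_{-1,-1}(β=0.6019) via Wigner's sum:
c=cos(0.6019/2)=0.955055, s=sin(0.6019/2)=0.296428; N=√[2·24·2·24]=48.000000
The bounds max(0,m−m')=0 and min(l+m,l−m')=2 give 3 terms
  k=0: (−1)^0·48.0000/(48)·0.9551^6·0.2964^0 = +0.758877
  k=1: (−1)^1·48.0000/(6)·0.9551^4·0.2964^2 = -0.584846
  k=2: (−1)^2·48.0000/(8)·0.9551^2·0.2964^4 = +0.042255
d^3_{-1,-1}(0.6019) = +0.758877 -0.584846 +0.042255 = +0.216286

d=0.2163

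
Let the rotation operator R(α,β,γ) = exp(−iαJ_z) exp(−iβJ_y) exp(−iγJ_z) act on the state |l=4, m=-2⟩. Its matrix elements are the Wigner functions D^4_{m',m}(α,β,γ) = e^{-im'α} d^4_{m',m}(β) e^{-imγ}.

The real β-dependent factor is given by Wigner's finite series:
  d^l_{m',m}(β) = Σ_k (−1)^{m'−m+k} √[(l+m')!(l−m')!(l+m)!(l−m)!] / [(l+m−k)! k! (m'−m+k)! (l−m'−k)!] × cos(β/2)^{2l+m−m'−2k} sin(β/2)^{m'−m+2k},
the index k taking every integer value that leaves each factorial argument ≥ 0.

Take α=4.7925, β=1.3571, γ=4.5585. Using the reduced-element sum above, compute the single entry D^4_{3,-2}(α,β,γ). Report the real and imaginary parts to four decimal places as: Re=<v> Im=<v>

First d^4_{3,-2}(β=1.3571), then the phase factors e^{-i(3)α} and e^{-i(-2)γ}:
Half-angle: c=0.778484, s=0.627665. N=√(5040·1·2·720)=2693.993318
Admissible k: 0..1 (factorial args all ≥0)
  k=0: (−1)^5·2693.9933/(240)·0.7785^3·0.6277^5 = -0.515909
  k=1: (−1)^6·2693.9933/(720)·0.7785^1·0.6277^7 = +0.111791
d^4_{3,-2}(1.3571) = -0.515909 +0.111791 = -0.404117
Attach z-rotation phases: D = e^{-i(3)(4.7925)}·(-0.404117)·e^{-i(-2)(4.5585)} = -0.210576-0.344918i

Re=-0.2106 Im=-0.3449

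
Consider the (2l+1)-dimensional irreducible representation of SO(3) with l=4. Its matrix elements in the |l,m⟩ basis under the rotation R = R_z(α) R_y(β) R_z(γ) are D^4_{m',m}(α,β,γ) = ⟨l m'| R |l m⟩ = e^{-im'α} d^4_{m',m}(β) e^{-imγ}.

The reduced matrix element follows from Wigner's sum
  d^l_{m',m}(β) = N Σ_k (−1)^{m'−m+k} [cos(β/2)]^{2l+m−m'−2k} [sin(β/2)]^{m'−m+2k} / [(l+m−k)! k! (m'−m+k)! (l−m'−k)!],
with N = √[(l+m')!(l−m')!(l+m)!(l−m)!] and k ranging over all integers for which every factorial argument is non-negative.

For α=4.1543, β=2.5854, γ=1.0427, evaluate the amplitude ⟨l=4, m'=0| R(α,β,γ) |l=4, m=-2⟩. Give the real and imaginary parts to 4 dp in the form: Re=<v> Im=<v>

Re=-0.2196 Im=0.3883

D^4_{0,-2}(4.1543,2.5854,1.0427) = e^{-i·0·4.1543}·d^4_{0,-2}(2.5854)·e^{-i·-2·1.0427}. Compute d first:
c=cos(2.5854/2)=0.274526, s=sin(2.5854/2)=0.961580; N=√[24·24·2·720]=910.735966
The bounds max(0,m−m')=0 and min(l+m,l−m')=2 give 3 terms
  k=0: (−1)^2·910.7360/(96)·0.2745^6·0.9616^2 = +0.003755
  k=1: (−1)^3·910.7360/(36)·0.2745^4·0.9616^4 = -0.122846
  k=2: (−1)^4·910.7360/(96)·0.2745^2·0.9616^6 = +0.565196
d^4_{0,-2}(2.5854) = +0.003755 -0.122846 +0.565196 = +0.446104
D = (+1.000000+0.000000i)·(+0.446104)·(-0.492190+0.870488i) = -0.219568+0.388328i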